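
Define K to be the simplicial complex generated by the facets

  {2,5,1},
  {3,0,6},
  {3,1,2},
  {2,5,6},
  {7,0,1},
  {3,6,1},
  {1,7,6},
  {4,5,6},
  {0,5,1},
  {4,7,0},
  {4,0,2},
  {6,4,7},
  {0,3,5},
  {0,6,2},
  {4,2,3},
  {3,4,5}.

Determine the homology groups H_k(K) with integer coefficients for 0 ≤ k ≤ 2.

H_0 ≅ Z,  H_1 ≅ Z^2,  H_2 ≅ Z.

Fix the vertex order 0 < 1 < 2 < 3 < 4 < 5 < 6 < 7 and write every simplex with vertices in increasing order. Then dim K = 2 and the simplices of K are:

  0-simplices (8): [0], [1], [2], [3], [4], [5], [6], [7]
  1-simplices (24): (24 of them)
  2-simplices (16): [0,1,5], [0,1,7], [0,2,4], [0,2,6], [0,3,5], [0,3,6], [0,4,7], [1,2,3], [1,2,5], [1,3,6], [1,6,7], [2,3,4], [2,5,6], [3,4,5], [4,5,6], [4,6,7]

giving chain groups C_0 ≅ Z^8, C_1 ≅ Z^24, C_2 ≅ Z^16.

The boundary map ∂_1: C_1 → C_0 is given by ∂[p,q] = [q] − [p]. For instance
  ∂[0,4] = [4] − [0].
As a 8×24 matrix over Z this has rank 7, with invariant factors (1,1,1,1,1,1,1).

∂_2: C_2 → C_1 sends each 2-simplex [p,q,r] to [q,r] − [p,r] + [p,q]. For instance
  ∂[1,6,7] = [6,7] − [1,7] + [1,6],
  ∂[3,4,5] = [4,5] − [3,5] + [3,4].
This gives a 24×16 integer matrix of rank 15; reducing to Smith normal form yields diagonal entries (1,1,1,1,1,1,1,1,1,1,1,1,1,1,1).

Now H_k = ker ∂_k / im ∂_{k+1}, so:

  H_0: rank C_0 − rank ∂_1 = 8 − 7 = 1, and the invariant factors of ∂_1 are all 1, so H_0 = Z.
  H_1: rank ker ∂_1 − rank ∂_2 = (24 − 7) − 15 = 2, and the invariant factors of ∂_2 are all 1, so H_1 = Z^2.
  H_2: rank ker ∂_2 − rank ∂_3 = (16 − 15) − 0 = 1, and there is no ∂_3, so H_2 = Z.

As a check, the Euler characteristic is 8 − 24 + 16 = 0, which agrees with 1 − 2 + 1 = 0.
(K is a triangulation of the torus T^2.)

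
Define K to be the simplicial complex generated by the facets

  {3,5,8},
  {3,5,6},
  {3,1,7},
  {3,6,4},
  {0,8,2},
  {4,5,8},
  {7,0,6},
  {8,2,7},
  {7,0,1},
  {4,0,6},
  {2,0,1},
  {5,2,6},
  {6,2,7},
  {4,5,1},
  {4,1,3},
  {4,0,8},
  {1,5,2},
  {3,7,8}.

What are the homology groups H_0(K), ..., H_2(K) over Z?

H_0 = Z,  H_1 = Z ⊕ Z/2Z,  H_2 = 0.

Fix the vertex order 0 < 1 < 2 < 3 < 4 < 5 < 6 < 7 < 8 and write every simplex with vertices in increasing order. Then dim K = 2 and the simplices of K are:

  0-simplices (9): [0], [1], [2], [3], [4], [5], [6], [7], [8]
  1-simplices (27): (27 of them)
  2-simplices (18): [0,1,2], [0,1,7], [0,2,8], [0,4,6], [0,4,8], [0,6,7], [1,2,5], [1,3,4], [1,3,7], [1,4,5], [2,5,6], [2,6,7], [2,7,8], [3,4,6], [3,5,6], [3,5,8], [3,7,8], [4,5,8]

giving chain groups C_0 ≅ Z^9, C_1 ≅ Z^27, C_2 ≅ Z^18.

Boundary ∂_1: C_1 → C_0 is given by ∂[p,q] = [q] − [p]. For instance
  ∂[0,7] = [7] − [0].
This gives a 9×27 integer matrix of rank 8; reducing to Smith normal form yields diagonal entries (1,1,1,1,1,1,1,1).

Boundary ∂_2: C_2 → C_1 maps a triangle to the signed sum of its edges. For instance
  ∂[2,7,8] = [7,8] − [2,8] + [2,7],
  ∂[0,2,8] = [2,8] − [0,8] + [0,2].
This gives a 27×18 integer matrix of rank 18; reducing to Smith normal form yields diagonal entries (1,1,1,1,1,1,1,1,1,1,1,1,1,1,1,1,1,2).

Now H_k = ker ∂_k / im ∂_{k+1}, so:

  H_0: rank C_0 − rank ∂_1 = 9 − 8 = 1, and the invariant factors of ∂_1 are all 1, so H_0 ≅ Z.
  H_1: rank ker ∂_1 − rank ∂_2 = (27 − 8) − 18 = 1, and ∂_2 has invariant factor 2 > 1, so H_1 ≅ Z ⊕ Z/2Z.
  H_2: rank ker ∂_2 − rank ∂_3 = (18 − 18) − 0 = 0, and there is no ∂_3, so H_2 ≅ 0.

As a check, the Euler characteristic is 9 − 27 + 18 = 0, which agrees with 1 − 1 + 0 = 0.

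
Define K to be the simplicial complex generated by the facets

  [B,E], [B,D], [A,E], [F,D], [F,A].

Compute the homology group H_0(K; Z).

Take the total order A < B < D < E < F on the vertex set. Then K (dimension 1) consists of the simplices:

  0-simplices (5): A, B, D, E, F
  1-simplices (5): AE, AF, BD, BE, DF

so the chain groups are C_0 ≅ Z^5, C_1 ≅ Z^5.

Boundary ∂_1: C_1 → C_0 maps an edge to its endpoints' difference, ∂[p,q] = q − p. For instance
  ∂BD = D − B.
As a 5×5 matrix over Z this has rank 4, with invariant factors (1,1,1,1).

Computing H_k = (kernel of ∂_k) / (image of ∂_{k+1}):

  H_0: rank C_0 − rank ∂_1 = 5 − 4 = 1, and the invariant factors of ∂_1 are all 1, so H_0 ≅ Z.

H_0 ≅ Z.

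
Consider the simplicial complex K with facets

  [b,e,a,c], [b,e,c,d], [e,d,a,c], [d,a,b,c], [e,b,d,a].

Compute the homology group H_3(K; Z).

H_3 = Z.

We work with the vertex ordering a < b < c < d < e. The simplices of K, each written with vertices in increasing order, are:

  0-simplices (5): a, b, c, d, e
  1-simplices (10): ab, ac, ad, ae, bc, bd, be, cd, ce, de
  2-simplices (10): abc, abd, abe, acd, ace, ade, bcd, bce, bde, cde
  3-simplices (5): abcd, abce, abde, acde, bcde

Hence C_0 ≅ Z^5, C_1 ≅ Z^10, C_2 ≅ Z^10, C_3 ≅ Z^5.

Boundary ∂_1: C_1 → C_0 is given by ∂[p,q] = [q] − [p].
The 5×10 boundary matrix has rank 4 and Smith normal form diag(1,1,1,1).

∂_2: C_2 → C_1 maps a triangle to the signed sum of its edges. For instance
  ∂acd = cd − ad + ac,
  ∂abd = bd − ad + ab.
As a 10×10 matrix over Z this has rank 6, with invariant factors (1,1,1,1,1,1).

The boundary map ∂_3: C_3 → C_2 sends each 3-simplex σ to the alternating sum Σ_i (−1)^i (σ with its i-th vertex removed). For instance
  ∂acde = cde − ade + ace − acd,
  ∂abcd = bcd − acd + abd − abc.
The resulting 10×5 matrix has rank 4, and its Smith normal form has invariant factors (1,1,1,1).

Computing H_k = (kernel of ∂_k) / (image of ∂_{k+1}):

  H_3: rank ker ∂_3 − rank ∂_4 = (5 − 4) − 0 = 1, and there is no ∂_4, so H_3 ≅ Z.

(K is a triangulation of the 3-sphere S^3.)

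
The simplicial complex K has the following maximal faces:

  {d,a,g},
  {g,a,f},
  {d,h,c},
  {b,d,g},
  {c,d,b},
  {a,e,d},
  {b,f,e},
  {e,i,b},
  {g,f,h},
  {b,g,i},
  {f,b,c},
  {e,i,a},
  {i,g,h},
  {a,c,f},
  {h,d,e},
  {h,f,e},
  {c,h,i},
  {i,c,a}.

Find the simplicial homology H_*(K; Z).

K has 9 vertices, 27 edges, 18 triangles.
rank ∂_0 = 0, rank ∂_1 = 8 ⇒ b_0 = 9 − 0 − 8 = 1; all invariant factors of ∂_1 are 1 so no torsion. So H_0 ≅ Z.
rank ∂_1 = 8, rank ∂_2 = 17 ⇒ b_1 = 27 − 8 − 17 = 2; all invariant factors of ∂_2 are 1 so no torsion. So H_1 ≅ Z^2.
rank ∂_2 = 17, rank ∂_3 = 0 ⇒ b_2 = 18 − 17 − 0 = 1. So H_2 ≅ Z.

H_0 ≅ Z,  H_1 ≅ Z^2,  H_2 ≅ Z.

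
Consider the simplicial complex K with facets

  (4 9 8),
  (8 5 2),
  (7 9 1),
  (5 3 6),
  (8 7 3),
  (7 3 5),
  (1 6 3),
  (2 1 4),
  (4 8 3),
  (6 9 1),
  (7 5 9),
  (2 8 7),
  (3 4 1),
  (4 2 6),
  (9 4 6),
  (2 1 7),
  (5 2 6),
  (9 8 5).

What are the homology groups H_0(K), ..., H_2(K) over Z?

Take the total order 1 < 2 < 3 < 4 < 5 < 6 < 7 < 8 < 9 on the vertex set. Then K (dimension 2) consists of the simplices:

  0-simplices (9): [1], [2], [3], [4], [5], [6], [7], [8], [9]
  1-simplices (27): (27 of them)
  2-simplices (18): [1,2,4], [1,2,7], [1,3,4], [1,3,6], [1,6,9], [1,7,9], [2,4,6], [2,5,6], [2,5,8], [2,7,8], [3,4,8], [3,5,6], [3,5,7], [3,7,8], [4,6,9], [4,8,9], [5,7,9], [5,8,9]

so the chain groups are C_0 ≅ Z^9, C_1 ≅ Z^27, C_2 ≅ Z^18.

∂_1: C_1 → C_0 sends each edge [p,q] (with p < q) to q − p.
As a 9×27 matrix over Z this has rank 8, with invariant factors (1,1,1,1,1,1,1,1).

Boundary ∂_2: C_2 → C_1 sends each 2-simplex [p,q,r] to [q,r] − [p,r] + [p,q]. For instance
  ∂[3,7,8] = [7,8] − [3,8] + [3,7],
  ∂[1,6,9] = [6,9] − [1,9] + [1,6].
As a 27×18 matrix over Z this has rank 18, with invariant factors (1,1,1,1,1,1,1,1,1,1,1,1,1,1,1,1,1,2).

Now H_k = ker ∂_k / im ∂_{k+1}, so:

  H_0: rank C_0 − rank ∂_1 = 9 − 8 = 1, and the invariant factors of ∂_1 are all 1, so H_0 ≅ Z.
  H_1: rank ker ∂_1 − rank ∂_2 = (27 − 8) − 18 = 1, and ∂_2 has invariant factor 2 > 1, so H_1 ≅ Z ⊕ Z_2.
  H_2: rank ker ∂_2 − rank ∂_3 = (18 − 18) − 0 = 0, and there is no ∂_3, so H_2 ≅ 0.

As a check, the Euler characteristic is 9 − 27 + 18 = 0, which agrees with 1 − 1 + 0 = 0.

H_0 ≅ Z,  H_1 ≅ Z ⊕ Z_2,  H_2 = 0.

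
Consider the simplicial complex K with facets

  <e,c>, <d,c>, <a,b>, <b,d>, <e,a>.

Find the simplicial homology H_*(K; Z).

H_0 ≅ Z,  H_1 ≅ Z.

Take the total order a < b < c < d < e on the vertex set. Then K (dimension 1) consists of the simplices:

  0-simplices (5): a, b, c, d, e
  1-simplices (5): ab, ae, bd, cd, ce

Hence C_0 ≅ Z^5, C_1 ≅ Z^5.

∂_1: C_1 → C_0 sends each edge [p,q] (with p < q) to q − p. For instance
  ∂ce = e − c.
This gives a 5×5 integer matrix of rank 4; reducing to Smith normal form yields diagonal entries (1,1,1,1).

Reading off H_k = ker ∂_k / im ∂_{k+1}:

  H_0: rank C_0 − rank ∂_1 = 5 − 4 = 1, and the invariant factors of ∂_1 are all 1, so H_0 = Z.
  H_1: rank ker ∂_1 − rank ∂_2 = (5 − 4) − 0 = 1, and there is no ∂_2, so H_1 = Z.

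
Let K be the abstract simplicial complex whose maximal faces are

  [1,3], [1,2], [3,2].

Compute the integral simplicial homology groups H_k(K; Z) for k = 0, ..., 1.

We work with the vertex ordering 1 < 2 < 3. The simplices of K, each written with vertices in increasing order, are:

  0-simplices (3): [1], [2], [3]
  1-simplices (3): [1,2], [1,3], [2,3]

giving chain groups C_0 ≅ Z^3, C_1 ≅ Z^3.

∂_1: C_1 → C_0 maps an edge to its endpoints' difference, ∂[p,q] = q − p.
The resulting 3×3 matrix has rank 2, and its Smith normal form has invariant factors (1,1).

Computing H_k = (kernel of ∂_k) / (image of ∂_{k+1}):

  H_0: rank C_0 − rank ∂_1 = 3 − 2 = 1, and the invariant factors of ∂_1 are all 1, so H_0 = Z.
  H_1: rank ker ∂_1 − rank ∂_2 = (3 − 2) − 0 = 1, and there is no ∂_2, so H_1 = Z.

As a check, the Euler characteristic is 3 − 3 = 0, which agrees with 1 − 1 = 0.

H_0 ≅ Z,  H_1 ≅ Z.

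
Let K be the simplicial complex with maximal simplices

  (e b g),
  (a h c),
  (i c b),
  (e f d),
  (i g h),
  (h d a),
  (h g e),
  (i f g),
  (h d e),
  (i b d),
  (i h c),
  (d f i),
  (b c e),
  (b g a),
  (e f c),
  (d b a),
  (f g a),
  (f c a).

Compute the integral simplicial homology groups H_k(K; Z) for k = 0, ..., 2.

H_0 = Z,  H_1 = Z^2,  H_2 = Z.

We work with the vertex ordering a < b < c < d < e < f < g < h < i. The simplices of K, each written with vertices in increasing order, are:

  0-simplices (9): a, b, c, d, e, f, g, h, i
  1-simplices (27): ab, ac, ad, af, ag, ah, bc, bd, be, bg, bi, ce, cf, ch, ci, de, df, dh, di, ef, eg, eh, fg, fi, gh, gi, hi
  2-simplices (18): abd, abg, acf, ach, adh, afg, bce, bci, bdi, beg, cef, chi, def, deh, dfi, egh, fgi, ghi

so the chain groups are C_0 ≅ Z^9, C_1 ≅ Z^27, C_2 ≅ Z^18.

Boundary ∂_1: C_1 → C_0 sends each edge [p,q] (with p < q) to q − p. For instance
  ∂df = f − d.
The 9×27 boundary matrix has rank 8 and Smith normal form diag(1,1,1,1,1,1,1,1).

∂_2: C_2 → C_1 acts by ∂[p,q,r] = [q,r] − [p,r] + [p,q]. For instance
  ∂ghi = hi − gi + gh,
  ∂bce = ce − be + bc.
This gives a 27×18 integer matrix of rank 17; reducing to Smith normal form yields diagonal entries (1,1,1,1,1,1,1,1,1,1,1,1,1,1,1,1,1).

Computing H_k = (kernel of ∂_k) / (image of ∂_{k+1}):

  H_0: rank C_0 − rank ∂_1 = 9 − 8 = 1, and the invariant factors of ∂_1 are all 1, so H_0 = Z.
  H_1: rank ker ∂_1 − rank ∂_2 = (27 − 8) − 17 = 2, and the invariant factors of ∂_2 are all 1, so H_1 = Z^2.
  H_2: rank ker ∂_2 − rank ∂_3 = (18 − 17) − 0 = 1, and there is no ∂_3, so H_2 = Z.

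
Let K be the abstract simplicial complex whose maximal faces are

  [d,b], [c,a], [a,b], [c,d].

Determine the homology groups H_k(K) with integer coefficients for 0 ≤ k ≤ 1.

H_0 = Z,  H_1 = Z.

We work with the vertex ordering a < b < c < d. The simplices of K, each written with vertices in increasing order, are:

  0-simplices (4): a, b, c, d
  1-simplices (4): ab, ac, bd, cd

Hence C_0 ≅ Z^4, C_1 ≅ Z^4.

∂_1: C_1 → C_0 is given by ∂[p,q] = [q] − [p].
The 4×4 boundary matrix has rank 3 and Smith normal form diag(1,1,1).

Computing H_k = (kernel of ∂_k) / (image of ∂_{k+1}):

  H_0: rank C_0 − rank ∂_1 = 4 − 3 = 1, and the invariant factors of ∂_1 are all 1, so H_0 ≅ Z.
  H_1: rank ker ∂_1 − rank ∂_2 = (4 − 3) − 0 = 1, and there is no ∂_2, so H_1 ≅ Z.

(K is a triangulation of the circle S^1.)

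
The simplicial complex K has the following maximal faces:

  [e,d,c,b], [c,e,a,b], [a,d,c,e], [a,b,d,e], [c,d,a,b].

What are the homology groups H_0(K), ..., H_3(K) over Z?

H_0 ≅ Z,  H_1 = 0,  H_2 = 0,  H_3 ≅ Z.

Fix the vertex order a < b < c < d < e and write every simplex with vertices in increasing order. Then dim K = 3 and the simplices of K are:

  0-simplices (5): a, b, c, d, e
  1-simplices (10): ab, ac, ad, ae, bc, bd, be, cd, ce, de
  2-simplices (10): abc, abd, abe, acd, ace, ade, bcd, bce, bde, cde
  3-simplices (5): abcd, abce, abde, acde, bcde

Hence C_0 ≅ Z^5, C_1 ≅ Z^10, C_2 ≅ Z^10, C_3 ≅ Z^5.

∂_1: C_1 → C_0 maps an edge to its endpoints' difference, ∂[p,q] = q − p.
The 5×10 boundary matrix has rank 4 and Smith normal form diag(1,1,1,1).

Boundary ∂_2: C_2 → C_1 maps a triangle to the signed sum of its edges. For instance
  ∂abd = bd − ad + ab,
  ∂abe = be − ae + ab.
This gives a 10×10 integer matrix of rank 6; reducing to Smith normal form yields diagonal entries (1,1,1,1,1,1).

Boundary ∂_3: C_3 → C_2 sends each 3-simplex σ to the alternating sum Σ_i (−1)^i (σ with its i-th vertex removed). For instance
  ∂abcd = bcd − acd + abd − abc,
  ∂abde = bde − ade + abe − abd.
The 10×5 boundary matrix has rank 4 and Smith normal form diag(1,1,1,1).

Reading off H_k = ker ∂_k / im ∂_{k+1}:

  H_0: rank C_0 − rank ∂_1 = 5 − 4 = 1, and the invariant factors of ∂_1 are all 1, so H_0 = Z.
  H_1: rank ker ∂_1 − rank ∂_2 = (10 − 4) − 6 = 0, and the invariant factors of ∂_2 are all 1, so H_1 = 0.
  H_2: rank ker ∂_2 − rank ∂_3 = (10 − 6) − 4 = 0, and the invariant factors of ∂_3 are all 1, so H_2 = 0.
  H_3: rank ker ∂_3 − rank ∂_4 = (5 − 4) − 0 = 1, and there is no ∂_4, so H_3 = Z.

(K is a triangulation of the 3-sphere S^3.)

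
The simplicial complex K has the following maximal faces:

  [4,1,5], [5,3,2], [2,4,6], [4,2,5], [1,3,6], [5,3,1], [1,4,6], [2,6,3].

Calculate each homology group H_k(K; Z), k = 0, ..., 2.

H_0 = Z,  H_1 = 0,  H_2 = Z.

Take the total order 1 < 2 < 3 < 4 < 5 < 6 on the vertex set. Then K (dimension 2) consists of the simplices:

  0-simplices (6): [1], [2], [3], [4], [5], [6]
  1-simplices (12): [1,3], [1,4], [1,5], [1,6], [2,3], [2,4], [2,5], [2,6], [3,5], [3,6], [4,5], [4,6]
  2-simplices (8): [1,3,5], [1,3,6], [1,4,5], [1,4,6], [2,3,5], [2,3,6], [2,4,5], [2,4,6]

giving chain groups C_0 ≅ Z^6, C_1 ≅ Z^12, C_2 ≅ Z^8.

∂_1: C_1 → C_0 is given by ∂[p,q] = [q] − [p]. For instance
  ∂[2,6] = [6] − [2].
This gives a 6×12 integer matrix of rank 5; reducing to Smith normal form yields diagonal entries (1,1,1,1,1).

The boundary map ∂_2: C_2 → C_1 acts by ∂[p,q,r] = [q,r] − [p,r] + [p,q]. For instance
  ∂[1,3,6] = [3,6] − [1,6] + [1,3],
  ∂[2,4,5] = [4,5] − [2,5] + [2,4].
As a 12×8 matrix over Z this has rank 7, with invariant factors (1,1,1,1,1,1,1).

Now H_k = ker ∂_k / im ∂_{k+1}, so:

  H_0: rank C_0 − rank ∂_1 = 6 − 5 = 1, and the invariant factors of ∂_1 are all 1, so H_0 ≅ Z.
  H_1: rank ker ∂_1 − rank ∂_2 = (12 − 5) − 7 = 0, and the invariant factors of ∂_2 are all 1, so H_1 ≅ 0.
  H_2: rank ker ∂_2 − rank ∂_3 = (8 − 7) − 0 = 1, and there is no ∂_3, so H_2 ≅ Z.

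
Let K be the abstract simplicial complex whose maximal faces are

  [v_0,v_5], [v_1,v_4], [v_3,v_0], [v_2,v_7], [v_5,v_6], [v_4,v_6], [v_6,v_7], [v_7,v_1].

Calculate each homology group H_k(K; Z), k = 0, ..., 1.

H_0 ≅ Z,  H_1 ≅ Z.

We work with the vertex ordering v_0 < v_1 < v_2 < v_3 < v_4 < v_5 < v_6 < v_7. The simplices of K, each written with vertices in increasing order, are:

  0-simplices (8): [v_0], [v_1], [v_2], [v_3], [v_4], [v_5], [v_6], [v_7]
  1-simplices (8): [v_0,v_3], [v_0,v_5], [v_1,v_4], [v_1,v_7], [v_2,v_7], [v_4,v_6], [v_5,v_6], [v_6,v_7]

so the chain groups are C_0 ≅ Z^8, C_1 ≅ Z^8.

∂_1: C_1 → C_0 sends each edge [p,q] (with p < q) to q − p. For instance
  ∂[v_0,v_5] = [v_5] − [v_0].
As a 8×8 matrix over Z this has rank 7, with invariant factors (1,1,1,1,1,1,1).

Reading off H_k = ker ∂_k / im ∂_{k+1}:

  H_0: rank C_0 − rank ∂_1 = 8 − 7 = 1, and the invariant factors of ∂_1 are all 1, so H_0 = Z.
  H_1: rank ker ∂_1 − rank ∂_2 = (8 − 7) − 0 = 1, and there is no ∂_2, so H_1 = Z.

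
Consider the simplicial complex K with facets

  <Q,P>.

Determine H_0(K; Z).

H_0 = Z.

We work with the vertex ordering P < Q. The simplices of K, each written with vertices in increasing order, are:

  0-simplices (2): P, Q
  1-simplices (1): PQ

Hence C_0 ≅ Z^2, C_1 ≅ Z^1.

Boundary ∂_1: C_1 → C_0 maps an edge to its endpoints' difference, ∂[p,q] = q − p. For instance
  ∂PQ = Q − P.
The resulting 2×1 matrix has rank 1, and its Smith normal form has invariant factors (1).

Reading off H_k = ker ∂_k / im ∂_{k+1}:

  H_0: rank C_0 − rank ∂_1 = 2 − 1 = 1, and the invariant factors of ∂_1 are all 1, so H_0 = Z.

(K is a triangulation of the 1-simplex.)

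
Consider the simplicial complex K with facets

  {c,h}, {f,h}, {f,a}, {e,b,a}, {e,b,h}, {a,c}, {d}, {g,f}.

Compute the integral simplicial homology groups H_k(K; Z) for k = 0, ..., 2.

H_0 ≅ Z^2,  H_1 ≅ Z^2,  H_2 = 0.

K has 8 vertices, 10 edges, 2 triangles.
rank ∂_0 = 0, rank ∂_1 = 6 ⇒ b_0 = 8 − 0 − 6 = 2; all invariant factors of ∂_1 are 1 so no torsion. So H_0 ≅ Z^2.
rank ∂_1 = 6, rank ∂_2 = 2 ⇒ b_1 = 10 − 6 − 2 = 2; all invariant factors of ∂_2 are 1 so no torsion. So H_1 ≅ Z^2.
rank ∂_2 = 2, rank ∂_3 = 0 ⇒ b_2 = 2 − 2 − 0 = 0. So H_2 ≅ 0.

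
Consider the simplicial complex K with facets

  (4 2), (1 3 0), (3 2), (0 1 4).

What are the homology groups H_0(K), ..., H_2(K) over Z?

Take the total order 0 < 1 < 2 < 3 < 4 on the vertex set. Then K (dimension 2) consists of the simplices:

  0-simplices (5): [0], [1], [2], [3], [4]
  1-simplices (7): [0,1], [0,3], [0,4], [1,3], [1,4], [2,3], [2,4]
  2-simplices (2): [0,1,3], [0,1,4]

so the chain groups are C_0 ≅ Z^5, C_1 ≅ Z^7, C_2 ≅ Z^2.

The boundary map ∂_1: C_1 → C_0 is given by ∂[p,q] = [q] − [p].
This gives a 5×7 integer matrix of rank 4; reducing to Smith normal form yields diagonal entries (1,1,1,1).

The boundary map ∂_2: C_2 → C_1 sends each 2-simplex [p,q,r] to [q,r] − [p,r] + [p,q]. For instance
  ∂[0,1,4] = [1,4] − [0,4] + [0,1],
  ∂[0,1,3] = [1,3] − [0,3] + [0,1].
As a 7×2 matrix over Z this has rank 2, with invariant factors (1,1).

From H_k ≅ ker(∂_k) / im(∂_{k+1}) we obtain:

  H_0: rank C_0 − rank ∂_1 = 5 − 4 = 1, and the invariant factors of ∂_1 are all 1, so H_0 = Z.
  H_1: rank ker ∂_1 − rank ∂_2 = (7 − 4) − 2 = 1, and the invariant factors of ∂_2 are all 1, so H_1 = Z.
  H_2: rank ker ∂_2 − rank ∂_3 = (2 − 2) − 0 = 0, and there is no ∂_3, so H_2 = 0.

H_0 ≅ Z,  H_1 ≅ Z,  H_2 = 0.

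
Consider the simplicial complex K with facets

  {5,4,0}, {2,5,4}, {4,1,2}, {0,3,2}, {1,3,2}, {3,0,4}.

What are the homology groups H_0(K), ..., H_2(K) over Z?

Fix the vertex order 0 < 1 < 2 < 3 < 4 < 5 and write every simplex with vertices in increasing order. Then dim K = 2 and the simplices of K are:

  0-simplices (6): [0], [1], [2], [3], [4], [5]
  1-simplices (12): [0,2], [0,3], [0,4], [0,5], [1,2], [1,3], [1,4], [2,3], [2,4], [2,5], [3,4], [4,5]
  2-simplices (6): [0,2,3], [0,3,4], [0,4,5], [1,2,3], [1,2,4], [2,4,5]

Hence C_0 ≅ Z^6, C_1 ≅ Z^12, C_2 ≅ Z^6.

The boundary map ∂_1: C_1 → C_0 sends each edge [p,q] (with p < q) to q − p. For instance
  ∂[2,5] = [5] − [2].
This gives a 6×12 integer matrix of rank 5; reducing to Smith normal form yields diagonal entries (1,1,1,1,1).

∂_2: C_2 → C_1 sends each 2-simplex [p,q,r] to [q,r] − [p,r] + [p,q]. For instance
  ∂[0,4,5] = [4,5] − [0,5] + [0,4],
  ∂[2,4,5] = [4,5] − [2,5] + [2,4].
As a 12×6 matrix over Z this has rank 6, with invariant factors (1,1,1,1,1,1).

Now H_k = ker ∂_k / im ∂_{k+1}, so:

  H_0: rank C_0 − rank ∂_1 = 6 − 5 = 1, and the invariant factors of ∂_1 are all 1, so H_0 ≅ Z.
  H_1: rank ker ∂_1 − rank ∂_2 = (12 − 5) − 6 = 1, and the invariant factors of ∂_2 are all 1, so H_1 ≅ Z.
  H_2: rank ker ∂_2 − rank ∂_3 = (6 − 6) − 0 = 0, and there is no ∂_3, so H_2 ≅ 0.

As a check, the Euler characteristic is 6 − 12 + 6 = 0, which agrees with 1 − 1 + 0 = 0.

H_0 = Z,  H_1 = Z,  H_2 = 0.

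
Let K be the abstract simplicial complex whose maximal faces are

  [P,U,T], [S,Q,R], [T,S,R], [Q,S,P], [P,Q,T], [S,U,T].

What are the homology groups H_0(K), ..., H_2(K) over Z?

We work with the vertex ordering P < Q < R < S < T < U. The simplices of K, each written with vertices in increasing order, are:

  0-simplices (6): P, Q, R, S, T, U
  1-simplices (12): PQ, PS, PT, PU, QR, QS, QT, RS, RT, ST, SU, TU
  2-simplices (6): PQS, PQT, PTU, QRS, RST, STU

giving chain groups C_0 ≅ Z^6, C_1 ≅ Z^12, C_2 ≅ Z^6.

∂_1: C_1 → C_0 maps an edge to its endpoints' difference, ∂[p,q] = q − p.
As a 6×12 matrix over Z this has rank 5, with invariant factors (1,1,1,1,1).

The boundary map ∂_2: C_2 → C_1 sends each 2-simplex [p,q,r] to [q,r] − [p,r] + [p,q]. For instance
  ∂QRS = RS − QS + QR,
  ∂PTU = TU − PU + PT.
The 12×6 boundary matrix has rank 6 and Smith normal form diag(1,1,1,1,1,1).

Now H_k = ker ∂_k / im ∂_{k+1}, so:

  H_0: rank C_0 − rank ∂_1 = 6 − 5 = 1, and the invariant factors of ∂_1 are all 1, so H_0 = Z.
  H_1: rank ker ∂_1 − rank ∂_2 = (12 − 5) − 6 = 1, and the invariant factors of ∂_2 are all 1, so H_1 = Z.
  H_2: rank ker ∂_2 − rank ∂_3 = (6 − 6) − 0 = 0, and there is no ∂_3, so H_2 = 0.

H_0 = Z,  H_1 = Z,  H_2 = 0.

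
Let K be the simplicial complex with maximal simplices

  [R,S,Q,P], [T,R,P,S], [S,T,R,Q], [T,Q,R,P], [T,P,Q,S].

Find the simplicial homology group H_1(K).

H_1 ≅ 0.

K has 5 vertices, 10 edges, 10 triangles, 5 3-simplices.
rank ∂_1 = 4, rank ∂_2 = 6 ⇒ b_1 = 10 − 4 − 6 = 0; all invariant factors of ∂_2 are 1 so no torsion. So H_1 ≅ 0.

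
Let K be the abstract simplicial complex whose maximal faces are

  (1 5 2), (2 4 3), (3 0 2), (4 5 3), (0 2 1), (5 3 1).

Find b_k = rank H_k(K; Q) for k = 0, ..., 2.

b_0 = 1, b_1 = 1, b_2 = 0.

Take the total order 0 < 1 < 2 < 3 < 4 < 5 on the vertex set. Then K (dimension 2) consists of the simplices:

  0-simplices (6): [0], [1], [2], [3], [4], [5]
  1-simplices (12): [0,1], [0,2], [0,3], [1,2], [1,3], [1,5], [2,3], [2,4], [2,5], [3,4], [3,5], [4,5]
  2-simplices (6): [0,1,2], [0,2,3], [1,2,5], [1,3,5], [2,3,4], [3,4,5]

so the chain groups are C_0 ≅ Z^6, C_1 ≅ Z^12, C_2 ≅ Z^6.

Boundary ∂_1: C_1 → C_0 is given by ∂[p,q] = [q] − [p]. For instance
  ∂[0,2] = [2] − [0].
The resulting 6×12 matrix has rank 5, and its Smith normal form has invariant factors (1,1,1,1,1).

∂_2: C_2 → C_1 maps a triangle to the signed sum of its edges. For instance
  ∂[0,2,3] = [2,3] − [0,3] + [0,2],
  ∂[2,3,4] = [3,4] − [2,4] + [2,3].
As a 12×6 matrix over Z this has rank 6, with invariant factors (1,1,1,1,1,1).

Now H_k = ker ∂_k / im ∂_{k+1}, so:

  H_0: rank C_0 − rank ∂_1 = 6 − 5 = 1, and the invariant factors of ∂_1 are all 1, so H_0 ≅ Z.
  H_1: rank ker ∂_1 − rank ∂_2 = (12 − 5) − 6 = 1, and the invariant factors of ∂_2 are all 1, so H_1 ≅ Z.
  H_2: rank ker ∂_2 − rank ∂_3 = (6 − 6) − 0 = 0, and there is no ∂_3, so H_2 ≅ 0.

Hence the Betti numbers are b_0 = 1, b_1 = 1, b_2 = 0.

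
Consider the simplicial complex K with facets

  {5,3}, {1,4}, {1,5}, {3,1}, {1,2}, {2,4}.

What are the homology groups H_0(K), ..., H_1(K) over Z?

Fix the vertex order 1 < 2 < 3 < 4 < 5 and write every simplex with vertices in increasing order. Then dim K = 1 and the simplices of K are:

  0-simplices (5): [1], [2], [3], [4], [5]
  1-simplices (6): [1,2], [1,3], [1,4], [1,5], [2,4], [3,5]

Hence C_0 ≅ Z^5, C_1 ≅ Z^6.

Boundary ∂_1: C_1 → C_0 is given by ∂[p,q] = [q] − [p]. For instance
  ∂[3,5] = [5] − [3].
As a 5×6 matrix over Z this has rank 4, with invariant factors (1,1,1,1).

From H_k ≅ ker(∂_k) / im(∂_{k+1}) we obtain:

  H_0: rank C_0 − rank ∂_1 = 5 − 4 = 1, and the invariant factors of ∂_1 are all 1, so H_0 = Z.
  H_1: rank ker ∂_1 − rank ∂_2 = (6 − 4) − 0 = 2, and there is no ∂_2, so H_1 = Z^2.

(K is a triangulation of a wedge of 2 circles.)

H_0 = Z,  H_1 = Z^2.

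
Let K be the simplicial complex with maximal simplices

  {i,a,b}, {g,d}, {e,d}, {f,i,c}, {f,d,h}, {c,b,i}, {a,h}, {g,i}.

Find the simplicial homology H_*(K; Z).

Take the total order a < b < c < d < e < f < g < h < i on the vertex set. Then K (dimension 2) consists of the simplices:

  0-simplices (9): a, b, c, d, e, f, g, h, i
  1-simplices (14): ab, ah, ai, bc, bi, cf, ci, de, df, dg, dh, fh, fi, gi
  2-simplices (4): abi, bci, cfi, dfh

giving chain groups C_0 ≅ Z^9, C_1 ≅ Z^14, C_2 ≅ Z^4.

Boundary ∂_1: C_1 → C_0 is given by ∂[p,q] = [q] − [p]. For instance
  ∂de = e − d.
As a 9×14 matrix over Z this has rank 8, with invariant factors (1,1,1,1,1,1,1,1).

∂_2: C_2 → C_1 maps a triangle to the signed sum of its edges. For instance
  ∂bci = ci − bi + bc,
  ∂dfh = fh − dh + df.
The 14×4 boundary matrix has rank 4 and Smith normal form diag(1,1,1,1).

From H_k ≅ ker(∂_k) / im(∂_{k+1}) we obtain:

  H_0: rank C_0 − rank ∂_1 = 9 − 8 = 1, and the invariant factors of ∂_1 are all 1, so H_0 ≅ Z.
  H_1: rank ker ∂_1 − rank ∂_2 = (14 − 8) − 4 = 2, and the invariant factors of ∂_2 are all 1, so H_1 ≅ Z^2.
  H_2: rank ker ∂_2 − rank ∂_3 = (4 − 4) − 0 = 0, and there is no ∂_3, so H_2 ≅ 0.

H_0 = Z,  H_1 = Z^2,  H_2 = 0.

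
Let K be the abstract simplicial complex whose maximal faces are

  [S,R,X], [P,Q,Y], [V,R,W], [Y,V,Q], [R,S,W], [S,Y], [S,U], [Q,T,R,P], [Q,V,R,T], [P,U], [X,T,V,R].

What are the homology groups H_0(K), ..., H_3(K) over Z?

H_0 = Z,  H_1 = Z^2,  H_2 = 0,  H_3 = 0.

Take the total order P < Q < R < S < T < U < V < W < X < Y on the vertex set. Then K (dimension 3) consists of the simplices:

  0-simplices (10): P, Q, R, S, T, U, V, W, X, Y
  1-simplices (23): PQ, PR, PT, PU, PY, QR, QT, QV, QY, RS, RT, RV, RW, RX, SU, SW, SX, SY, TV, TX, VW, VX, VY
  2-simplices (15): PQR, PQT, PQY, PRT, QRT, QRV, QTV, QVY, RSW, RSX, RTV, RTX, RVW, RVX, TVX
  3-simplices (3): PQRT, QRTV, RTVX

giving chain groups C_0 ≅ Z^10, C_1 ≅ Z^23, C_2 ≅ Z^15, C_3 ≅ Z^3.

Boundary ∂_1: C_1 → C_0 maps an edge to its endpoints' difference, ∂[p,q] = q − p. For instance
  ∂SW = W − S.
As a 10×23 matrix over Z this has rank 9, with invariant factors (1,1,1,1,1,1,1,1,1).

∂_2: C_2 → C_1 sends each 2-simplex [p,q,r] to [q,r] − [p,r] + [p,q]. For instance
  ∂PQT = QT − PT + PQ,
  ∂PQY = QY − PY + PQ.
The 23×15 boundary matrix has rank 12 and Smith normal form diag(1,1,1,1,1,1,1,1,1,1,1,1).

The boundary map ∂_3: C_3 → C_2 sends each 3-simplex σ to the alternating sum Σ_i (−1)^i (σ with its i-th vertex removed). For instance
  ∂RTVX = TVX − RVX + RTX − RTV,
  ∂QRTV = RTV − QTV + QRV − QRT.
This gives a 15×3 integer matrix of rank 3; reducing to Smith normal form yields diagonal entries (1,1,1).

Computing H_k = (kernel of ∂_k) / (image of ∂_{k+1}):

  H_0: rank C_0 − rank ∂_1 = 10 − 9 = 1, and the invariant factors of ∂_1 are all 1, so H_0 ≅ Z.
  H_1: rank ker ∂_1 − rank ∂_2 = (23 − 9) − 12 = 2, and the invariant factors of ∂_2 are all 1, so H_1 ≅ Z^2.
  H_2: rank ker ∂_2 − rank ∂_3 = (15 − 12) − 3 = 0, and the invariant factors of ∂_3 are all 1, so H_2 ≅ 0.
  H_3: rank ker ∂_3 − rank ∂_4 = (3 − 3) − 0 = 0, and there is no ∂_4, so H_3 ≅ 0.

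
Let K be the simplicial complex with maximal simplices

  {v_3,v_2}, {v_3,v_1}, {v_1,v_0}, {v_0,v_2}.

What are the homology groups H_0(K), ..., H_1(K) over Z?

H_0 ≅ Z,  H_1 ≅ Z.

Take the total order v_0 < v_1 < v_2 < v_3 on the vertex set. Then K (dimension 1) consists of the simplices:

  0-simplices (4): [v_0], [v_1], [v_2], [v_3]
  1-simplices (4): [v_0,v_1], [v_0,v_2], [v_1,v_3], [v_2,v_3]

giving chain groups C_0 ≅ Z^4, C_1 ≅ Z^4.

∂_1: C_1 → C_0 is given by ∂[p,q] = [q] − [p]. For instance
  ∂[v_0,v_1] = [v_1] − [v_0].
This gives a 4×4 integer matrix of rank 3; reducing to Smith normal form yields diagonal entries (1,1,1).

Reading off H_k = ker ∂_k / im ∂_{k+1}:

  H_0: rank C_0 − rank ∂_1 = 4 − 3 = 1, and the invariant factors of ∂_1 are all 1, so H_0 ≅ Z.
  H_1: rank ker ∂_1 − rank ∂_2 = (4 − 3) − 0 = 1, and there is no ∂_2, so H_1 ≅ Z.

As a check, the Euler characteristic is 4 − 4 = 0, which agrees with 1 − 1 = 0.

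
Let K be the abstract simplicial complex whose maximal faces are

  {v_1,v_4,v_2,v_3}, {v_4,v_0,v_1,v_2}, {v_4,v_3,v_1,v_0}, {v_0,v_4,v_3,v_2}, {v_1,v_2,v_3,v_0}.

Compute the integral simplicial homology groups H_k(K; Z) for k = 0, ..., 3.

Order the vertices as v_0 < v_1 < v_2 < v_3 < v_4. Listing each simplex with vertices in this order, K has dimension 3 with simplices:

  0-simplices (5): [v_0], [v_1], [v_2], [v_3], [v_4]
  1-simplices (10): [v_0,v_1], [v_0,v_2], [v_0,v_3], [v_0,v_4], [v_1,v_2], [v_1,v_3], [v_1,v_4], [v_2,v_3], [v_2,v_4], [v_3,v_4]
  2-simplices (10): [v_0,v_1,v_2], [v_0,v_1,v_3], [v_0,v_1,v_4], [v_0,v_2,v_3], [v_0,v_2,v_4], [v_0,v_3,v_4], [v_1,v_2,v_3], [v_1,v_2,v_4], [v_1,v_3,v_4], [v_2,v_3,v_4]
  3-simplices (5): [v_0,v_1,v_2,v_3], [v_0,v_1,v_2,v_4], [v_0,v_1,v_3,v_4], [v_0,v_2,v_3,v_4], [v_1,v_2,v_3,v_4]

Hence C_0 ≅ Z^5, C_1 ≅ Z^10, C_2 ≅ Z^10, C_3 ≅ Z^5.

The boundary map ∂_1: C_1 → C_0 sends each edge [p,q] (with p < q) to q − p. For instance
  ∂[v_1,v_3] = [v_3] − [v_1].
As a 5×10 matrix over Z this has rank 4, with invariant factors (1,1,1,1).

∂_2: C_2 → C_1 sends each 2-simplex [p,q,r] to [q,r] − [p,r] + [p,q]. For instance
  ∂[v_0,v_1,v_4] = [v_1,v_4] − [v_0,v_4] + [v_0,v_1],
  ∂[v_0,v_1,v_2] = [v_1,v_2] − [v_0,v_2] + [v_0,v_1].
As a 10×10 matrix over Z this has rank 6, with invariant factors (1,1,1,1,1,1).

The boundary map ∂_3: C_3 → C_2 sends each 3-simplex σ to the alternating sum Σ_i (−1)^i (σ with its i-th vertex removed). For instance
  ∂[v_1,v_2,v_3,v_4] = [v_2,v_3,v_4] − [v_1,v_3,v_4] + [v_1,v_2,v_4] − [v_1,v_2,v_3],
  ∂[v_0,v_1,v_2,v_3] = [v_1,v_2,v_3] − [v_0,v_2,v_3] + [v_0,v_1,v_3] − [v_0,v_1,v_2].
The 10×5 boundary matrix has rank 4 and Smith normal form diag(1,1,1,1).

Reading off H_k = ker ∂_k / im ∂_{k+1}:

  H_0: rank C_0 − rank ∂_1 = 5 − 4 = 1, and the invariant factors of ∂_1 are all 1, so H_0 ≅ Z.
  H_1: rank ker ∂_1 − rank ∂_2 = (10 − 4) − 6 = 0, and the invariant factors of ∂_2 are all 1, so H_1 ≅ 0.
  H_2: rank ker ∂_2 − rank ∂_3 = (10 − 6) − 4 = 0, and the invariant factors of ∂_3 are all 1, so H_2 ≅ 0.
  H_3: rank ker ∂_3 − rank ∂_4 = (5 − 4) − 0 = 1, and there is no ∂_4, so H_3 ≅ Z.

As a check, the Euler characteristic is 5 − 10 + 10 − 5 = 0, which agrees with 1 − 0 + 0 − 1 = 0.

H_0 = Z,  H_1 = 0,  H_2 = 0,  H_3 = Z.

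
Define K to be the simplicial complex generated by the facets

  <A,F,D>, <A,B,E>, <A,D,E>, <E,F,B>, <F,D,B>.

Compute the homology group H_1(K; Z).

H_1 = Z.

Fix the vertex order A < B < D < E < F and write every simplex with vertices in increasing order. Then dim K = 2 and the simplices of K are:

  0-simplices (5): A, B, D, E, F
  1-simplices (10): AB, AD, AE, AF, BD, BE, BF, DE, DF, EF
  2-simplices (5): ABE, ADE, ADF, BDF, BEF

giving chain groups C_0 ≅ Z^5, C_1 ≅ Z^10, C_2 ≅ Z^5.

∂_1: C_1 → C_0 maps an edge to its endpoints' difference, ∂[p,q] = q − p.
As a 5×10 matrix over Z this has rank 4, with invariant factors (1,1,1,1).

The boundary map ∂_2: C_2 → C_1 acts by ∂[p,q,r] = [q,r] − [p,r] + [p,q]. For instance
  ∂ADF = DF − AF + AD,
  ∂ADE = DE − AE + AD.
The resulting 10×5 matrix has rank 5, and its Smith normal form has invariant factors (1,1,1,1,1).

Reading off H_k = ker ∂_k / im ∂_{k+1}:

  H_1: rank ker ∂_1 − rank ∂_2 = (10 − 4) − 5 = 1, and the invariant factors of ∂_2 are all 1, so H_1 = Z.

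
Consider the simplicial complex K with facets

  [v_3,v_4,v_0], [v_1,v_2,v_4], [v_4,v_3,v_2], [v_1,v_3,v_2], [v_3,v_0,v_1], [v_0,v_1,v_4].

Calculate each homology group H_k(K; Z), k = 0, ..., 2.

H_0 = Z,  H_1 = 0,  H_2 = Z.

We work with the vertex ordering v_0 < v_1 < v_2 < v_3 < v_4. The simplices of K, each written with vertices in increasing order, are:

  0-simplices (5): [v_0], [v_1], [v_2], [v_3], [v_4]
  1-simplices (9): [v_0,v_1], [v_0,v_3], [v_0,v_4], [v_1,v_2], [v_1,v_3], [v_1,v_4], [v_2,v_3], [v_2,v_4], [v_3,v_4]
  2-simplices (6): [v_0,v_1,v_3], [v_0,v_1,v_4], [v_0,v_3,v_4], [v_1,v_2,v_3], [v_1,v_2,v_4], [v_2,v_3,v_4]

Hence C_0 ≅ Z^5, C_1 ≅ Z^9, C_2 ≅ Z^6.

Boundary ∂_1: C_1 → C_0 maps an edge to its endpoints' difference, ∂[p,q] = q − p. For instance
  ∂[v_2,v_3] = [v_3] − [v_2].
As a 5×9 matrix over Z this has rank 4, with invariant factors (1,1,1,1).

∂_2: C_2 → C_1 acts by ∂[p,q,r] = [q,r] − [p,r] + [p,q]. For instance
  ∂[v_2,v_3,v_4] = [v_3,v_4] − [v_2,v_4] + [v_2,v_3],
  ∂[v_1,v_2,v_3] = [v_2,v_3] − [v_1,v_3] + [v_1,v_2].
The 9×6 boundary matrix has rank 5 and Smith normal form diag(1,1,1,1,1).

Computing H_k = (kernel of ∂_k) / (image of ∂_{k+1}):

  H_0: rank C_0 − rank ∂_1 = 5 − 4 = 1, and the invariant factors of ∂_1 are all 1, so H_0 = Z.
  H_1: rank ker ∂_1 − rank ∂_2 = (9 − 4) − 5 = 0, and the invariant factors of ∂_2 are all 1, so H_1 = 0.
  H_2: rank ker ∂_2 − rank ∂_3 = (6 − 5) − 0 = 1, and there is no ∂_3, so H_2 = Z.

As a check, the Euler characteristic is 5 − 9 + 6 = 2, which agrees with 1 − 0 + 1 = 2.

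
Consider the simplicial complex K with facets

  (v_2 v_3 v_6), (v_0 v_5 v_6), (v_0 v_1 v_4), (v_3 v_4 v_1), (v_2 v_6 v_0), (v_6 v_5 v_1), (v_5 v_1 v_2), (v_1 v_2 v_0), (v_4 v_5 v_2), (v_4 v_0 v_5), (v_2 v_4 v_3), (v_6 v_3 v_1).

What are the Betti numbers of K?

K has 7 vertices, 18 edges, 12 triangles.
rank ∂_0 = 0, rank ∂_1 = 6 ⇒ b_0 = 7 − 0 − 6 = 1; all invariant factors of ∂_1 are 1 so no torsion. So H_0 ≅ Z.
rank ∂_1 = 6, rank ∂_2 = 12 ⇒ b_1 = 18 − 6 − 12 = 0; ∂_2 has invariant factor(s) [2] giving torsion. So H_1 ≅ Z/2.
rank ∂_2 = 12, rank ∂_3 = 0 ⇒ b_2 = 12 − 12 − 0 = 0. So H_2 ≅ 0.

b_0 = 1, b_1 = 0, b_2 = 0.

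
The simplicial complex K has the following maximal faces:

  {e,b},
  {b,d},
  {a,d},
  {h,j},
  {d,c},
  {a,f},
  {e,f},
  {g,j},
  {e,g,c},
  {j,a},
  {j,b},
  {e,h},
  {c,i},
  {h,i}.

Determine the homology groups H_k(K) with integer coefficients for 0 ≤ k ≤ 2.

H_0 = Z,  H_1 = Z^6,  H_2 = 0.

We work with the vertex ordering a < b < c < d < e < f < g < h < i < j. The simplices of K, each written with vertices in increasing order, are:

  0-simplices (10): a, b, c, d, e, f, g, h, i, j
  1-simplices (16): ad, af, aj, bd, be, bj, cd, ce, cg, ci, ef, eg, eh, gj, hi, hj
  2-simplices (1): ceg

Hence C_0 ≅ Z^10, C_1 ≅ Z^16, C_2 ≅ Z^1.

∂_1: C_1 → C_0 sends each edge [p,q] (with p < q) to q − p.
The 10×16 boundary matrix has rank 9 and Smith normal form diag(1,1,1,1,1,1,1,1,1).

The boundary map ∂_2: C_2 → C_1 maps a triangle to the signed sum of its edges. For instance
  ∂ceg = eg − cg + ce.
This gives a 16×1 integer matrix of rank 1; reducing to Smith normal form yields diagonal entries (1).

Reading off H_k = ker ∂_k / im ∂_{k+1}:

  H_0: rank C_0 − rank ∂_1 = 10 − 9 = 1, and the invariant factors of ∂_1 are all 1, so H_0 ≅ Z.
  H_1: rank ker ∂_1 − rank ∂_2 = (16 − 9) − 1 = 6, and the invariant factors of ∂_2 are all 1, so H_1 ≅ Z^6.
  H_2: rank ker ∂_2 − rank ∂_3 = (1 − 1) − 0 = 0, and there is no ∂_3, so H_2 ≅ 0.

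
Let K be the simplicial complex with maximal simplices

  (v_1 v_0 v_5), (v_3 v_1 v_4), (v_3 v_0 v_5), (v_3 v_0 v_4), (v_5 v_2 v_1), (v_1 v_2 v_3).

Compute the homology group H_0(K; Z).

K has 6 vertices, 12 edges, 6 triangles.
rank ∂_0 = 0, rank ∂_1 = 5 ⇒ b_0 = 6 − 0 − 5 = 1; all invariant factors of ∂_1 are 1 so no torsion. So H_0 = Z.

H_0 ≅ Z.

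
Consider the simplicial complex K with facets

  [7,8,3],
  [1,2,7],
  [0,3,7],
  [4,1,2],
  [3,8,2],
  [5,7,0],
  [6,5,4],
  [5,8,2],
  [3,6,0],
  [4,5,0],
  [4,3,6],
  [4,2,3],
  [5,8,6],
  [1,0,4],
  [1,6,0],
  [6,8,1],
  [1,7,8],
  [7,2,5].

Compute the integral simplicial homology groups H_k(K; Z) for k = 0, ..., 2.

K has 9 vertices, 27 edges, 18 triangles.
rank ∂_0 = 0, rank ∂_1 = 8 ⇒ b_0 = 9 − 0 − 8 = 1; all invariant factors of ∂_1 are 1 so no torsion. So H_0 ≅ Z.
rank ∂_1 = 8, rank ∂_2 = 18 ⇒ b_1 = 27 − 8 − 18 = 1; ∂_2 has invariant factor(s) [2] giving torsion. So H_1 ≅ Z ⊕ Z_2.
rank ∂_2 = 18, rank ∂_3 = 0 ⇒ b_2 = 18 − 18 − 0 = 0. So H_2 ≅ 0.

H_0 ≅ Z,  H_1 ≅ Z ⊕ Z_2,  H_2 = 0.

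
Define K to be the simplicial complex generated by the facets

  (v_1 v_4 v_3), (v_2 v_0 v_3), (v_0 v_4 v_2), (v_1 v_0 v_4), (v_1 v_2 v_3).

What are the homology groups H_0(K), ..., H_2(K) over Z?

H_0 ≅ Z,  H_1 ≅ Z,  H_2 = 0.

Order the vertices as v_0 < v_1 < v_2 < v_3 < v_4. Listing each simplex with vertices in this order, K has dimension 2 with simplices:

  0-simplices (5): [v_0], [v_1], [v_2], [v_3], [v_4]
  1-simplices (10): [v_0,v_1], [v_0,v_2], [v_0,v_3], [v_0,v_4], [v_1,v_2], [v_1,v_3], [v_1,v_4], [v_2,v_3], [v_2,v_4], [v_3,v_4]
  2-simplices (5): [v_0,v_1,v_4], [v_0,v_2,v_3], [v_0,v_2,v_4], [v_1,v_2,v_3], [v_1,v_3,v_4]

giving chain groups C_0 ≅ Z^5, C_1 ≅ Z^10, C_2 ≅ Z^5.

Boundary ∂_1: C_1 → C_0 is given by ∂[p,q] = [q] − [p].
The resulting 5×10 matrix has rank 4, and its Smith normal form has invariant factors (1,1,1,1).

∂_2: C_2 → C_1 acts by ∂[p,q,r] = [q,r] − [p,r] + [p,q]. For instance
  ∂[v_1,v_2,v_3] = [v_2,v_3] − [v_1,v_3] + [v_1,v_2],
  ∂[v_0,v_1,v_4] = [v_1,v_4] − [v_0,v_4] + [v_0,v_1].
The 10×5 boundary matrix has rank 5 and Smith normal form diag(1,1,1,1,1).

Reading off H_k = ker ∂_k / im ∂_{k+1}:

  H_0: rank C_0 − rank ∂_1 = 5 − 4 = 1, and the invariant factors of ∂_1 are all 1, so H_0 = Z.
  H_1: rank ker ∂_1 − rank ∂_2 = (10 − 4) − 5 = 1, and the invariant factors of ∂_2 are all 1, so H_1 = Z.
  H_2: rank ker ∂_2 − rank ∂_3 = (5 − 5) − 0 = 0, and there is no ∂_3, so H_2 = 0.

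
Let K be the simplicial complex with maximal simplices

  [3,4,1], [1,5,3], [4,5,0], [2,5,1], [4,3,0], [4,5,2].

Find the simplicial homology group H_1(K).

We work with the vertex ordering 0 < 1 < 2 < 3 < 4 < 5. The simplices of K, each written with vertices in increasing order, are:

  0-simplices (6): [0], [1], [2], [3], [4], [5]
  1-simplices (12): [0,3], [0,4], [0,5], [1,2], [1,3], [1,4], [1,5], [2,4], [2,5], [3,4], [3,5], [4,5]
  2-simplices (6): [0,3,4], [0,4,5], [1,2,5], [1,3,4], [1,3,5], [2,4,5]

giving chain groups C_0 ≅ Z^6, C_1 ≅ Z^12, C_2 ≅ Z^6.

Boundary ∂_1: C_1 → C_0 maps an edge to its endpoints' difference, ∂[p,q] = q − p. For instance
  ∂[1,4] = [4] − [1].
The 6×12 boundary matrix has rank 5 and Smith normal form diag(1,1,1,1,1).

∂_2: C_2 → C_1 acts by ∂[p,q,r] = [q,r] − [p,r] + [p,q]. For instance
  ∂[2,4,5] = [4,5] − [2,5] + [2,4],
  ∂[0,3,4] = [3,4] − [0,4] + [0,3].
This gives a 12×6 integer matrix of rank 6; reducing to Smith normal form yields diagonal entries (1,1,1,1,1,1).

From H_k ≅ ker(∂_k) / im(∂_{k+1}) we obtain:

  H_1: rank ker ∂_1 − rank ∂_2 = (12 − 5) − 6 = 1, and the invariant factors of ∂_2 are all 1, so H_1 ≅ Z.

(K is a triangulation of the cylinder S^1 x I.)

H_1 ≅ Z.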